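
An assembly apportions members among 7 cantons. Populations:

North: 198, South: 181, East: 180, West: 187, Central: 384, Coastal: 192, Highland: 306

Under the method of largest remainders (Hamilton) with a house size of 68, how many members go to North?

Total 1628; standard divisor 1628/68 ≈ 23.941.
Standard quotas: North 8.270, South 7.560, East 7.518, West 7.811, Central 16.039, Coastal 8.020, Highland 12.781.
Lower quotas: North 8, South 7, East 7, West 7, Central 16, Coastal 8, Highland 12 (sum 65, leaving 3 seats).
Remainders in descending order: West 0.811, Highland 0.781, South 0.560, East 0.518, North 0.270, Central 0.039, Coastal 0.020.
The surplus seats go to West, Highland, South.
North receives 8.

8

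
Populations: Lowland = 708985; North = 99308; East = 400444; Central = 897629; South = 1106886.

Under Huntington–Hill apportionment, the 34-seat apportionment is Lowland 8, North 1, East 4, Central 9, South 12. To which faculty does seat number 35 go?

Priority for the next seat is population ÷ (√(s·(s+1))).
Priorities: Lowland 83554.684, North 70221.360, East 89542.001, Central 94618.404, South 88621.806.
Highest priority: Central.

Central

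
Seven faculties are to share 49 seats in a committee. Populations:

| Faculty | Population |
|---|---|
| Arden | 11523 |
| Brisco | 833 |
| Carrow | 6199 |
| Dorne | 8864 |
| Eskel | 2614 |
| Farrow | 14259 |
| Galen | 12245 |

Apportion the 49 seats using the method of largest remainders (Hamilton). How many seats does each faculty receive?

The standard divisor is 56537/49 ≈ 1153.816.
Standard quotas: Arden 9.9869, Brisco 0.7220, Carrow 5.3726, Dorne 7.6823, Eskel 2.2655, Farrow 12.3581, Galen 10.6126.
Lower quotas: Arden 9, Brisco 0, Carrow 5, Dorne 7, Eskel 2, Farrow 12, Galen 10 (sum 45, leaving 4 seats).
Remainders in descending order: Arden 0.9869, Brisco 0.7220, Dorne 0.6823, Galen 0.6126, Carrow 0.3726, Farrow 0.3581, Eskel 0.2655.
Largest remainders: Arden, Brisco, Dorne, Galen receive the extra seats.

Arden 10; Brisco 1; Carrow 5; Dorne 8; Eskel 2; Farrow 12; Galen 11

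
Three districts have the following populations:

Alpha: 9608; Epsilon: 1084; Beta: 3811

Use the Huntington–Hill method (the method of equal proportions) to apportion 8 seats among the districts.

With divisor 1951: modified quotas Alpha 4.925, Epsilon 0.556, Beta 1.953.
Geometric-mean thresholds: Alpha √(4·5)=4.472, Epsilon (min 1), Beta √(1·2)=1.414.
Each quota rounded against its threshold gives Alpha 5, Epsilon 1, Beta 2 (total 8).

Alpha 5, Epsilon 1, Beta 2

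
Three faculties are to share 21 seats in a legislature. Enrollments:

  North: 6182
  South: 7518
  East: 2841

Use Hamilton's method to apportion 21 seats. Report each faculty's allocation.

North=8; South=9; East=4

Standard divisor: 16541 ÷ 21 ≈ 787.667.
Standard quotas: North 7.8485, South 9.5446, East 3.6069.
Lower quotas: North 7, South 9, East 3 (sum 19, leaving 2 seats).
Remainders in descending order: North 0.8485, East 0.6069, South 0.5446.
The surplus seats go to North, East.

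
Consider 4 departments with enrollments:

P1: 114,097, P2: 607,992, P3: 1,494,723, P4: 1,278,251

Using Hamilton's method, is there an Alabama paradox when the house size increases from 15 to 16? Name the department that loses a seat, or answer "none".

At 15 seats: P1 1, P2 3, P3 6, P4 5.
At 16 seats: P1 0, P2 3, P3 7, P4 6.
P1 drops from 1 to 0.

P1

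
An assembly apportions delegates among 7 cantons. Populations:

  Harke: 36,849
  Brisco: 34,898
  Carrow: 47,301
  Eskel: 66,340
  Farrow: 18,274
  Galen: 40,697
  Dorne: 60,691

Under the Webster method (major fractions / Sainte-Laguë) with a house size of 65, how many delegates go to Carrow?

10

Standard divisor 305050/65 ≈ 4693.077; standard quotas: Harke 7.852, Brisco 7.436, Carrow 10.079, Eskel 14.136, Farrow 3.894, Galen 8.672, Dorne 12.932.
Rounding to the nearest integer gives Harke 8, Brisco 7, Carrow 10, Eskel 14, Farrow 4, Galen 9, Dorne 13 — total 65, matching the house size, so no adjustment is needed.
Carrow receives 10.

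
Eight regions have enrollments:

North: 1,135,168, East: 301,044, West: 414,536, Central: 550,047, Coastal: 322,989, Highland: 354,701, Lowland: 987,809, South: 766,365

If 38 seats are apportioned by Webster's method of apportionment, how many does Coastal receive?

3

Standard divisor 4832659/38 ≈ 127175.237; standard quotas: North 8.926, East 2.367, West 3.260, Central 4.325, Coastal 2.540, Highland 2.789, Lowland 7.767, South 6.026.
Rounding to the nearest integer gives North 9, East 2, West 3, Central 4, Coastal 3, Highland 3, Lowland 8, South 6 — total 38, matching the house size, so no adjustment is needed.
Coastal receives 3.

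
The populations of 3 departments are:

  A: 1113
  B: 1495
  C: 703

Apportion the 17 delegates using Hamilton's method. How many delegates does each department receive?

Standard divisor: 3311 ÷ 17 ≈ 194.765.
Standard quotas: A 5.715, B 7.676, C 3.609.
Lower quotas: A 5, B 7, C 3 (sum 15, leaving 2 seats).
Remainders in descending order: A 0.715, B 0.676, C 0.609.
The surplus seats go to A, B.

A=6, B=8, C=3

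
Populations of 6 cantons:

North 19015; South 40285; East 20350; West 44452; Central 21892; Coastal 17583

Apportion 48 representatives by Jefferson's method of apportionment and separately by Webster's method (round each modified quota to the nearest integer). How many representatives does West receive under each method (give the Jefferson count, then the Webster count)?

14 and 13

Jefferson: North 5, South 12, East 6, West 14, Central 6, Coastal 5.
Webster: North 6, South 12, East 6, West 13, Central 6, Coastal 5.
West gets 14 under Jefferson and 13 under Webster.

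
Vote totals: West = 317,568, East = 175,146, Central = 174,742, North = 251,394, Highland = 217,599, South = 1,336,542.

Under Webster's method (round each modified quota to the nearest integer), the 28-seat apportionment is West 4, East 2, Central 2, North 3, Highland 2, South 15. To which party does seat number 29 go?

Highland

Priority for the next seat is population ÷ (current seats + 0.5).
Priorities: West 70570.667, East 70058.400, Central 69896.800, North 71826.857, Highland 87039.600, South 86228.516.
Highest priority: Highland.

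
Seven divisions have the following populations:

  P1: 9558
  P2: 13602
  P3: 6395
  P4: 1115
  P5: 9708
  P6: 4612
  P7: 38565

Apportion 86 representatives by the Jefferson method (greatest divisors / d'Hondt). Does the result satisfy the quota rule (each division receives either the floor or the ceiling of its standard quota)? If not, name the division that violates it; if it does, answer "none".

P7

Standard quotas: P1 9.838, P2 14.000, P3 6.582, P4 1.148, P5 9.992, P6 4.747, P7 39.693.
Jefferson allocation: P1 10, P2 14, P3 6, P4 1, P5 10, P6 4, P7 41.
P7 has quota 39.693 (lower 39, upper 40) but receives 41 — outside the quota interval.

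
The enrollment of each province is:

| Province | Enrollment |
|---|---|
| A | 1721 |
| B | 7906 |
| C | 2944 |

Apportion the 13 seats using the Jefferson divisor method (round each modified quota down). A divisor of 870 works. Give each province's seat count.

With modified divisor 870: modified quotas A 1.978, B 9.087, C 3.384.
Rounding down: A 1, B 9, C 3 (total 13).

A 1; B 9; C 3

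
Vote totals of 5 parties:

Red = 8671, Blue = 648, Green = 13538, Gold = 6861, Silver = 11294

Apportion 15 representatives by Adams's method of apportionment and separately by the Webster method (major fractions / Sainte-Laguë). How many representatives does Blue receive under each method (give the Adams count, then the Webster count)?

Adams: Red 3, Blue 1, Green 4, Gold 3, Silver 4.
Webster: Red 3, Blue 0, Green 5, Gold 3, Silver 4.
Blue gets 1 under Adams and 0 under Webster.

1 and 0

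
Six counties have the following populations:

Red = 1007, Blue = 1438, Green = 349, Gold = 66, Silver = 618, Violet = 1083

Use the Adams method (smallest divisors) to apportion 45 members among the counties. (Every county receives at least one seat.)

Red 10, Blue 14, Green 4, Gold 1, Silver 6, Violet 10

Standard divisor 4561/45 ≈ 101.356; standard quotas: Red 9.935, Blue 14.188, Green 3.443, Gold 0.651, Silver 6.097, Violet 10.685.
Rounding up gives 10, 15, 4, 1, 7, 11 = 48 seats, so the divisor must be adjusted.
With modified divisor 110: modified quotas Red 9.155, Blue 13.073, Green 3.173, Gold 0.600, Silver 5.618, Violet 9.845.
Rounding up: Red 10, Blue 14, Green 4, Gold 1, Silver 6, Violet 10 (total 45).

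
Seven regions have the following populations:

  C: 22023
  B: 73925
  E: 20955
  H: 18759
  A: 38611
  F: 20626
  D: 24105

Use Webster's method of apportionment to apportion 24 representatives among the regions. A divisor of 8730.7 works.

C=3, B=8, E=2, H=2, A=4, F=2, D=3

With modified divisor 8730.7: modified quotas C 2.522, B 8.467, E 2.400, H 2.149, A 4.422, F 2.362, D 2.761.
Rounding to the nearest integer: C 3, B 8, E 2, H 2, A 4, F 2, D 3 (total 24).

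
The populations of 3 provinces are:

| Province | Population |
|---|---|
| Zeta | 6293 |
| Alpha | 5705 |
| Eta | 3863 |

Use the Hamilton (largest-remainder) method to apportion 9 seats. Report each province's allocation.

Total 15861; standard divisor 15861/9 ≈ 1762.333.
Standard quotas: Zeta 3.5708, Alpha 3.2372, Eta 2.1920.
Lower quotas: Zeta 3, Alpha 3, Eta 2 (sum 8, leaving 1 seat).
Remainders in descending order: Zeta 0.5708, Alpha 0.2372, Eta 0.1920.
Largest remainder: Zeta receives the extra seat.

Zeta=4, Alpha=3, Eta=2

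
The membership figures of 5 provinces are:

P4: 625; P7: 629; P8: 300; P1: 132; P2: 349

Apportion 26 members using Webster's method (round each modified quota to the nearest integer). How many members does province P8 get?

4

Standard divisor 2035/26 ≈ 78.269; standard quotas: P4 7.985, P7 8.036, P8 3.833, P1 1.686, P2 4.459.
Rounding to the nearest integer gives P4 8, P7 8, P8 4, P1 2, P2 4 — total 26, matching the house size, so no adjustment is needed.
P8 receives 4.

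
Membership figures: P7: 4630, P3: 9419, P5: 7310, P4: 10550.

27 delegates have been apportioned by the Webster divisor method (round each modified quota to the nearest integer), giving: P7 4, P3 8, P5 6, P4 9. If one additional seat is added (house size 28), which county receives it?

P5

Priority for the next seat is population ÷ (current seats + 0.5).
Priorities: P7 1028.889, P3 1108.118, P5 1124.615, P4 1110.526.
Highest priority: P5.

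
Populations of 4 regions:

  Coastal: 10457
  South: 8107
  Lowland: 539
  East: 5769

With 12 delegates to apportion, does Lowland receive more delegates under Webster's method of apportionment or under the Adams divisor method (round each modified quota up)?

Adams

Webster: Coastal 5, South 4, Lowland 0, East 3.
Adams: Coastal 4, South 4, Lowland 1, East 3.
Lowland gets 0 under Webster and 1 under Adams.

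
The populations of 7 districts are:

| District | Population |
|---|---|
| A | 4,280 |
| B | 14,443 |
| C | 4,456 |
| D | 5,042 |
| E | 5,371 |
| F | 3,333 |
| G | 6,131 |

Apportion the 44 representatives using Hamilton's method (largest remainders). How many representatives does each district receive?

The standard divisor is 43056/44 ≈ 978.545.
Standard quotas: A 4.3738, B 14.7597, C 4.5537, D 5.1525, E 5.4888, F 3.4061, G 6.2654.
Lower quotas: A 4, B 14, C 4, D 5, E 5, F 3, G 6 (sum 41, leaving 3 seats).
Remainders in descending order: B 0.7597, C 0.5537, E 0.4888, F 0.4061, A 0.3738, G 0.2654, D 0.1525.
The surplus seats go to B, C, E.

A 4, B 15, C 5, D 5, E 6, F 3, G 6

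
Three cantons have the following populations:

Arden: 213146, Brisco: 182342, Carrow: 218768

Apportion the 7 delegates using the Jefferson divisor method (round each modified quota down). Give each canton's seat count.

Standard divisor 614256/7 ≈ 87750.857; standard quotas: Arden 2.429, Brisco 2.078, Carrow 2.493.
Rounding down gives 2, 2, 2 = 6 seats, so the divisor must be adjusted.
With modified divisor 72000: modified quotas Arden 2.960, Brisco 2.533, Carrow 3.038.
Rounding down: Arden 2, Brisco 2, Carrow 3 (total 7).

Arden: 2, Brisco: 2, Carrow: 3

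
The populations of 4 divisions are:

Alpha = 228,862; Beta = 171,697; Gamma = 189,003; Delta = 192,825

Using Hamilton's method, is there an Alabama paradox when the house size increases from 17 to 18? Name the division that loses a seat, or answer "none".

none

At 17 seats: Alpha 5, Beta 4, Gamma 4, Delta 4.
At 18 seats: Alpha 5, Beta 4, Gamma 4, Delta 5.
No division's allocation decreased.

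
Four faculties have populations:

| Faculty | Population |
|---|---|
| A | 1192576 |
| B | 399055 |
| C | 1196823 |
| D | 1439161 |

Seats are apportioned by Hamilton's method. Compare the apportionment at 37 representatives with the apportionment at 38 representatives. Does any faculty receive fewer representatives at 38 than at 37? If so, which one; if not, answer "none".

At 37 seats: A 10, B 4, C 10, D 13.
At 38 seats: A 11, B 3, C 11, D 13.
B drops from 4 to 3.

B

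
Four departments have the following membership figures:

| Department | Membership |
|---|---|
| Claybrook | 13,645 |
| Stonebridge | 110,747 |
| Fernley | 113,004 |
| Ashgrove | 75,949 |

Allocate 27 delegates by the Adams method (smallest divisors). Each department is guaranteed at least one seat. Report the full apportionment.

Claybrook 2; Stonebridge 9; Fernley 9; Ashgrove 7

Standard divisor 313345/27 ≈ 11605.37; standard quotas: Claybrook 1.176, Stonebridge 9.543, Fernley 9.737, Ashgrove 6.544.
Rounding up gives 2, 10, 10, 7 = 29 seats, so the divisor must be adjusted.
With modified divisor 12600: modified quotas Claybrook 1.083, Stonebridge 8.789, Fernley 8.969, Ashgrove 6.028.
Rounding up: Claybrook 2, Stonebridge 9, Fernley 9, Ashgrove 7 (total 27).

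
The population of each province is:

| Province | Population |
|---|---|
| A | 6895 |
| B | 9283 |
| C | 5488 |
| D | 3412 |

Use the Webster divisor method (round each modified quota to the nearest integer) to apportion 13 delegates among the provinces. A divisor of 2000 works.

With modified divisor 2000: modified quotas A 3.447, B 4.641, C 2.744, D 1.706.
Rounding to the nearest integer: A 3, B 5, C 3, D 2 (total 13).

A: 3; B: 5; C: 3; D: 2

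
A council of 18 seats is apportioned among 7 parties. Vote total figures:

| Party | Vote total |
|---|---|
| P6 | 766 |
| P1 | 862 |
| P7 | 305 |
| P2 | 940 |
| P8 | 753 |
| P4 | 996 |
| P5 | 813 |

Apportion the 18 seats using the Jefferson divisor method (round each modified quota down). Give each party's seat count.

P6=3, P1=3, P7=1, P2=3, P8=2, P4=3, P5=3

Standard divisor 5435/18 ≈ 301.944; standard quotas: P6 2.537, P1 2.855, P7 1.010, P2 3.113, P8 2.494, P4 3.299, P5 2.693.
Rounding down gives 2, 2, 1, 3, 2, 3, 2 = 15 seats, so the divisor must be adjusted.
With modified divisor 253: modified quotas P6 3.028, P1 3.407, P7 1.206, P2 3.715, P8 2.976, P4 3.937, P5 3.213.
Rounding down: P6 3, P1 3, P7 1, P2 3, P8 2, P4 3, P5 3 (total 18).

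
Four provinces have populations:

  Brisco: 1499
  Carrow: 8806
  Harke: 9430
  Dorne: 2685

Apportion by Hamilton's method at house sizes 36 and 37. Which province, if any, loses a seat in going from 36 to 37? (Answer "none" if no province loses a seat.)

Brisco

At 36 seats: Brisco 3, Carrow 14, Harke 15, Dorne 4.
At 37 seats: Brisco 2, Carrow 15, Harke 16, Dorne 4.
Brisco drops from 3 to 2.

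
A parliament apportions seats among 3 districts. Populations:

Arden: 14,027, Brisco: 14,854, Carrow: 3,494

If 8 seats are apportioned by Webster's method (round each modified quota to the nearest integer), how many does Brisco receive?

4

Standard divisor 32375/8 ≈ 4046.875; standard quotas: Arden 3.466, Brisco 3.670, Carrow 0.863.
Rounding to the nearest integer gives Arden 3, Brisco 4, Carrow 1 — total 8, matching the house size, so no adjustment is needed.
Brisco receives 4.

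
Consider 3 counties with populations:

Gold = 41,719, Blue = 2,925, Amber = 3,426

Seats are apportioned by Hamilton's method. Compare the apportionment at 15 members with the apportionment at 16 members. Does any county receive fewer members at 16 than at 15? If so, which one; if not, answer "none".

none

At 15 seats: Gold 13, Blue 1, Amber 1.
At 16 seats: Gold 14, Blue 1, Amber 1.
No county's allocation decreased.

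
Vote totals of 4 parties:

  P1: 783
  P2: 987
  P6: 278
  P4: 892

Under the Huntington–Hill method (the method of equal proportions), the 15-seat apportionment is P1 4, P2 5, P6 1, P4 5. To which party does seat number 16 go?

Priority for the next seat is population ÷ (√(s·(s+1))).
Priorities: P1 175.084, P2 180.201, P6 196.576, P4 162.856.
Highest priority: P6.

P6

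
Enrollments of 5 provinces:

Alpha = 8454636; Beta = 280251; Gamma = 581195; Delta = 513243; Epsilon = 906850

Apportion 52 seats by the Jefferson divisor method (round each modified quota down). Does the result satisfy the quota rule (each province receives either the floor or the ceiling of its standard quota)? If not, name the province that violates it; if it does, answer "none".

Alpha

Standard quotas: Alpha 40.950, Beta 1.357, Gamma 2.815, Delta 2.486, Epsilon 4.392.
Jefferson allocation: Alpha 43, Beta 1, Gamma 2, Delta 2, Epsilon 4.
Alpha has quota 40.950 (lower 40, upper 41) but receives 43 — outside the quota interval.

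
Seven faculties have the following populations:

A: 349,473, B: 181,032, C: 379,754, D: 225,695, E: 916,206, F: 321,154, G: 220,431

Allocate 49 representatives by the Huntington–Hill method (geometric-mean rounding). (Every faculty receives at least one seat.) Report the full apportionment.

With divisor 52318: modified quotas A 6.680, B 3.460, C 7.259, D 4.314, E 17.512, F 6.138, G 4.213.
Geometric-mean thresholds: A √(6·7)=6.481, B √(3·4)=3.464, C √(7·8)=7.483, D √(4·5)=4.472, E √(17·18)=17.493, F √(6·7)=6.481, G √(4·5)=4.472.
Each quota rounded against its threshold gives A 7, B 3, C 7, D 4, E 18, F 6, G 4 (total 49).

A 7, B 3, C 7, D 4, E 18, F 6, G 4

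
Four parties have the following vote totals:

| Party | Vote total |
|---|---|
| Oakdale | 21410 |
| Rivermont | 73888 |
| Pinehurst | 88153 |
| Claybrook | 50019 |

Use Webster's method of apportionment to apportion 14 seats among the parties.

Oakdale 1; Rivermont 5; Pinehurst 5; Claybrook 3

Standard divisor 233470/14 ≈ 16676.429; standard quotas: Oakdale 1.284, Rivermont 4.431, Pinehurst 5.286, Claybrook 2.999.
Rounding to the nearest integer gives 1, 4, 5, 3 = 13 seats, so the divisor must be adjusted.
With modified divisor 16200: modified quotas Oakdale 1.322, Rivermont 4.561, Pinehurst 5.442, Claybrook 3.088.
Rounding to the nearest integer: Oakdale 1, Rivermont 5, Pinehurst 5, Claybrook 3 (total 14).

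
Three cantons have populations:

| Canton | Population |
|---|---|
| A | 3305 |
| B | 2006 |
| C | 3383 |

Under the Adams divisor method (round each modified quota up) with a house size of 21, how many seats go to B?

5

Standard divisor 8694/21 ≈ 414; standard quotas: A 7.983, B 4.845, C 8.171.
Rounding up gives 8, 5, 9 = 22 seats, so the divisor must be adjusted.
With modified divisor 450: modified quotas A 7.344, B 4.458, C 7.518.
Rounding up: A 8, B 5, C 8 (total 21).
B receives 5.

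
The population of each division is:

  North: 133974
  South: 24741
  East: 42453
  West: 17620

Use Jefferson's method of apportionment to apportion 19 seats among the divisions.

Standard divisor 218788/19 ≈ 11515.158; standard quotas: North 11.635, South 2.149, East 3.687, West 1.530.
Rounding down gives 11, 2, 3, 1 = 17 seats, so the divisor must be adjusted.
With modified divisor 10500: modified quotas North 12.759, South 2.356, East 4.043, West 1.678.
Rounding down: North 12, South 2, East 4, West 1 (total 19).

North=12; South=2; East=4; West=1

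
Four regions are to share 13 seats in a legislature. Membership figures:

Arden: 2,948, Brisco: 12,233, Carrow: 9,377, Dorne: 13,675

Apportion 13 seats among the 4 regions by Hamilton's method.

The standard divisor is 38233/13 = 2941.
Standard quotas: Arden 1.0024, Brisco 4.1595, Carrow 3.1884, Dorne 4.6498.
Lower quotas: Arden 1, Brisco 4, Carrow 3, Dorne 4 (sum 12, leaving 1 seat).
Remainders in descending order: Dorne 0.6498, Carrow 0.1884, Brisco 0.1595, Arden 0.0024.
The surplus seat goes to Dorne.

Arden: 1; Brisco: 4; Carrow: 3; Dorne: 5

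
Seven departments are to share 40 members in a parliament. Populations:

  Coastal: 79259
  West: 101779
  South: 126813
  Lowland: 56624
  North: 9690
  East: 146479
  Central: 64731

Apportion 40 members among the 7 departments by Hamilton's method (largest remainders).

Standard divisor: 585375 ÷ 40 ≈ 14634.375.
Standard quotas: Coastal 5.4159, West 6.9548, South 8.6654, Lowland 3.8692, North 0.6621, East 10.0092, Central 4.4232.
Lower quotas: Coastal 5, West 6, South 8, Lowland 3, North 0, East 10, Central 4 (sum 36, leaving 4 seats).
Remainders in descending order: West 0.9548, Lowland 0.8692, South 0.6654, North 0.6621, Central 0.4232, Coastal 0.4159, East 0.0092.
Largest remainders: West, Lowland, South, North receive the extra seats.

Coastal 5, West 7, South 9, Lowland 4, North 1, East 10, Central 4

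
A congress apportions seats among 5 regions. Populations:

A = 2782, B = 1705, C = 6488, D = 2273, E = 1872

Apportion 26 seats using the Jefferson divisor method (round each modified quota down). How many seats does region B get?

3

Standard divisor 15120/26 ≈ 581.538; standard quotas: A 4.784, B 2.932, C 11.157, D 3.909, E 3.219.
Rounding down gives 4, 2, 11, 3, 3 = 23 seats, so the divisor must be adjusted.
With modified divisor 550: modified quotas A 5.058, B 3.100, C 11.796, D 4.133, E 3.404.
Rounding down: A 5, B 3, C 11, D 4, E 3 (total 26).
B receives 3.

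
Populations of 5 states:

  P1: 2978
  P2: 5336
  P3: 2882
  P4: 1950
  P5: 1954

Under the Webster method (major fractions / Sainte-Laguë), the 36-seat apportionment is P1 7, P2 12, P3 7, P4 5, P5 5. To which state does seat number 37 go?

Priority for the next seat is population ÷ (current seats + 0.5).
Priorities: P1 397.067, P2 426.880, P3 384.267, P4 354.545, P5 355.273.
Highest priority: P2.

P2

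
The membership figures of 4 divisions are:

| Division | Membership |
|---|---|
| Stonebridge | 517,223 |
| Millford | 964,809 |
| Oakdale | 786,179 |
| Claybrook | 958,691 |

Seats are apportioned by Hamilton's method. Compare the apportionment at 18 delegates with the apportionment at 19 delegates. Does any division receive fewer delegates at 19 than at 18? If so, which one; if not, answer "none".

At 18 seats: Stonebridge 3, Millford 5, Oakdale 5, Claybrook 5.
At 19 seats: Stonebridge 3, Millford 6, Oakdale 4, Claybrook 6.
Oakdale drops from 5 to 4.

Oakdale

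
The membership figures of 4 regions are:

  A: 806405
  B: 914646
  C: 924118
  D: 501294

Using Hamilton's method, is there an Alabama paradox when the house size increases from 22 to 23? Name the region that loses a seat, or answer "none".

D

At 22 seats: A 6, B 6, C 6, D 4.
At 23 seats: A 6, B 7, C 7, D 3.
D drops from 4 to 3.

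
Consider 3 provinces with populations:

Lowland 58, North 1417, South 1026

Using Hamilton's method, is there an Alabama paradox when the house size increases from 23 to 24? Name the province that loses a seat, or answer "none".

Lowland

At 23 seats: Lowland 1, North 13, South 9.
At 24 seats: Lowland 0, North 14, South 10.
Lowland drops from 1 to 0.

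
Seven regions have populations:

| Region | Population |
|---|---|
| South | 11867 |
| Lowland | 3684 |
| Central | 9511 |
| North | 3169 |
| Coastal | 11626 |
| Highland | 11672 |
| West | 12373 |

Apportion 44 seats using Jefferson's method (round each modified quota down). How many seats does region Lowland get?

Standard divisor 63902/44 ≈ 1452.318; standard quotas: South 8.171, Lowland 2.537, Central 6.549, North 2.182, Coastal 8.005, Highland 8.037, West 8.519.
Rounding down gives 8, 2, 6, 2, 8, 8, 8 = 42 seats, so the divisor must be adjusted.
With modified divisor 1340: modified quotas South 8.856, Lowland 2.749, Central 7.098, North 2.365, Coastal 8.676, Highland 8.710, West 9.234.
Rounding down: South 8, Lowland 2, Central 7, North 2, Coastal 8, Highland 8, West 9 (total 44).
Lowland receives 2.

2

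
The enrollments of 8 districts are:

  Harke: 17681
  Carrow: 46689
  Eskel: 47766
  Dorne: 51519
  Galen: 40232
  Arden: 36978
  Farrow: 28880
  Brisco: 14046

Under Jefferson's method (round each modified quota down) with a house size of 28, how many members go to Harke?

Standard divisor 283791/28 ≈ 10135.393; standard quotas: Harke 1.744, Carrow 4.607, Eskel 4.713, Dorne 5.083, Galen 3.969, Arden 3.648, Farrow 2.849, Brisco 1.386.
Rounding down gives 1, 4, 4, 5, 3, 3, 2, 1 = 23 seats, so the divisor must be adjusted.
With modified divisor 9000: modified quotas Harke 1.965, Carrow 5.188, Eskel 5.307, Dorne 5.724, Galen 4.470, Arden 4.109, Farrow 3.209, Brisco 1.561.
Rounding down: Harke 1, Carrow 5, Eskel 5, Dorne 5, Galen 4, Arden 4, Farrow 3, Brisco 1 (total 28).
Harke receives 1.

1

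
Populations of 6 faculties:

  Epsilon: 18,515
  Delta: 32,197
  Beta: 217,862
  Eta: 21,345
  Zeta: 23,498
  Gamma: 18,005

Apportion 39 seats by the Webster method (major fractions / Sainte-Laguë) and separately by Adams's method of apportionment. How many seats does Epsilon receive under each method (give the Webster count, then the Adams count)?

2 and 3

Webster: Epsilon 2, Delta 4, Beta 26, Eta 2, Zeta 3, Gamma 2.
Adams: Epsilon 3, Delta 4, Beta 24, Eta 3, Zeta 3, Gamma 2.
Epsilon gets 2 under Webster and 3 under Adams.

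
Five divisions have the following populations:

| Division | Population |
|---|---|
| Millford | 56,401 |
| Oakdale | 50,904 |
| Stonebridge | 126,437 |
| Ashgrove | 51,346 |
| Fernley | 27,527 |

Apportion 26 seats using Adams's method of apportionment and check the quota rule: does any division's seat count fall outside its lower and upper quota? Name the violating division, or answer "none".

Standard quotas: Millford 4.691, Oakdale 4.234, Stonebridge 10.516, Ashgrove 4.270, Fernley 2.289.
Adams allocation: Millford 5, Oakdale 4, Stonebridge 10, Ashgrove 4, Fernley 3.
Every allocation lies between the lower and upper quota.

none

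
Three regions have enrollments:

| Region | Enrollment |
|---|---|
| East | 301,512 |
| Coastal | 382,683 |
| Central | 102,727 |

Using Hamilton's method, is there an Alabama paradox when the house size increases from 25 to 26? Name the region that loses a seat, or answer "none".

At 25 seats: East 10, Coastal 12, Central 3.
At 26 seats: East 10, Coastal 13, Central 3.
No region's allocation decreased.

none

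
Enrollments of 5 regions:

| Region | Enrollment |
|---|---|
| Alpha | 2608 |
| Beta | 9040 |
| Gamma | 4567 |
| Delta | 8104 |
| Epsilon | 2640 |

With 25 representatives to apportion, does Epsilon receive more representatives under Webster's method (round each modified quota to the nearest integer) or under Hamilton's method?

Webster: Alpha 2, Beta 9, Gamma 4, Delta 8, Epsilon 2.
Hamilton: Alpha 2, Beta 8, Gamma 4, Delta 8, Epsilon 3.
Epsilon gets 2 under Webster and 3 under Hamilton.

Hamilton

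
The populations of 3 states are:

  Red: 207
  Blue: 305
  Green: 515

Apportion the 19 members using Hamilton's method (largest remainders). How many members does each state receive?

Red: 4, Blue: 6, Green: 9

Standard divisor: 1027 ÷ 19 ≈ 54.053.
Standard quotas: Red 3.830, Blue 5.643, Green 9.528.
Lower quotas: Red 3, Blue 5, Green 9 (sum 17, leaving 2 seats).
Remainders in descending order: Red 0.830, Blue 0.643, Green 0.528.
The surplus seats go to Red, Blue.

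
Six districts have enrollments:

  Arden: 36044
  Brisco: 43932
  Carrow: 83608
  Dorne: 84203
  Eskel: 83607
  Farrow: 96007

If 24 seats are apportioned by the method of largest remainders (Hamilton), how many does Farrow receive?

Standard divisor: 427401 ÷ 24 ≈ 17808.375.
Standard quotas: Arden 2.0240, Brisco 2.4669, Carrow 4.6949, Dorne 4.7283, Eskel 4.6948, Farrow 5.3911.
Lower quotas: Arden 2, Brisco 2, Carrow 4, Dorne 4, Eskel 4, Farrow 5 (sum 21, leaving 3 seats).
Remainders in descending order: Dorne 0.7283, Carrow 0.6949, Eskel 0.6948, Brisco 0.4669, Farrow 0.3911, Arden 0.0240.
Largest remainders: Dorne, Carrow, Eskel receive the extra seats.
Farrow receives 5.

5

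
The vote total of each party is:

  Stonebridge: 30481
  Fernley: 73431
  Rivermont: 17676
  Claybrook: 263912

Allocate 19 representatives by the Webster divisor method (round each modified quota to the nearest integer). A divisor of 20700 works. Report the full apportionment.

Stonebridge: 1, Fernley: 4, Rivermont: 1, Claybrook: 13

With modified divisor 20700: modified quotas Stonebridge 1.473, Fernley 3.547, Rivermont 0.854, Claybrook 12.749.
Rounding to the nearest integer: Stonebridge 1, Fernley 4, Rivermont 1, Claybrook 13 (total 19).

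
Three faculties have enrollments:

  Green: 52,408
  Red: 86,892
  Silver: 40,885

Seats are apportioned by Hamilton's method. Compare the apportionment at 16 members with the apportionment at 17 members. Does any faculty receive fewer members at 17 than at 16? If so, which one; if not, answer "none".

At 16 seats: Green 5, Red 8, Silver 3.
At 17 seats: Green 5, Red 8, Silver 4.
No faculty's allocation decreased.

none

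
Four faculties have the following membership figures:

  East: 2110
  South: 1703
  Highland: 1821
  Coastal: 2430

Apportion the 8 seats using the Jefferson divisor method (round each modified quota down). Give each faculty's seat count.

Standard divisor 8064/8 ≈ 1008; standard quotas: East 2.093, South 1.689, Highland 1.807, Coastal 2.411.
Rounding down gives 2, 1, 1, 2 = 6 seats, so the divisor must be adjusted.
With modified divisor 830: modified quotas East 2.542, South 2.052, Highland 2.194, Coastal 2.928.
Rounding down: East 2, South 2, Highland 2, Coastal 2 (total 8).

East: 2; South: 2; Highland: 2; Coastal: 2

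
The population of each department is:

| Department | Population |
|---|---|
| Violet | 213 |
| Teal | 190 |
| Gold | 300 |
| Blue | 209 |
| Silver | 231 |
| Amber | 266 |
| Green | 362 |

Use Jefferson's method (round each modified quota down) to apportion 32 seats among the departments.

Violet: 4, Teal: 3, Gold: 5, Blue: 4, Silver: 4, Amber: 5, Green: 7

Standard divisor 1771/32 ≈ 55.344; standard quotas: Violet 3.849, Teal 3.433, Gold 5.421, Blue 3.776, Silver 4.174, Amber 4.806, Green 6.541.
Rounding down gives 3, 3, 5, 3, 4, 4, 6 = 28 seats, so the divisor must be adjusted.
With modified divisor 51: modified quotas Violet 4.176, Teal 3.725, Gold 5.882, Blue 4.098, Silver 4.529, Amber 5.216, Green 7.098.
Rounding down: Violet 4, Teal 3, Gold 5, Blue 4, Silver 4, Amber 5, Green 7 (total 32).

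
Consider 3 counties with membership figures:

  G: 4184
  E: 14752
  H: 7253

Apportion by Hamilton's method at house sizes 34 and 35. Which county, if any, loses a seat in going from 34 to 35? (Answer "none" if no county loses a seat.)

G

At 34 seats: G 6, E 19, H 9.
At 35 seats: G 5, E 20, H 10.
G drops from 6 to 5.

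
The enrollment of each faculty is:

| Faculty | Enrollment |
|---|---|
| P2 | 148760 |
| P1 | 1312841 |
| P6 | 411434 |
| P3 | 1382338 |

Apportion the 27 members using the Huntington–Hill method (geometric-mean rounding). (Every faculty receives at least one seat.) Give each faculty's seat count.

P2=1; P1=11; P6=3; P3=12

With divisor 119544: modified quotas P2 1.244, P1 10.982, P6 3.442, P3 11.563.
Geometric-mean thresholds: P2 √(1·2)=1.414, P1 √(10·11)=10.488, P6 √(3·4)=3.464, P3 √(11·12)=11.489.
Each quota rounded against its threshold gives P2 1, P1 11, P6 3, P3 12 (total 27).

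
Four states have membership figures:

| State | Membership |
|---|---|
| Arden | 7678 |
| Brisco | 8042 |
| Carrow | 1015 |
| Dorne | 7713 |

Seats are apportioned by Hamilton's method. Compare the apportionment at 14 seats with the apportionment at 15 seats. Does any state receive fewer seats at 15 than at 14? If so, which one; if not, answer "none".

Carrow

At 14 seats: Arden 4, Brisco 5, Carrow 1, Dorne 4.
At 15 seats: Arden 5, Brisco 5, Carrow 0, Dorne 5.
Carrow drops from 1 to 0.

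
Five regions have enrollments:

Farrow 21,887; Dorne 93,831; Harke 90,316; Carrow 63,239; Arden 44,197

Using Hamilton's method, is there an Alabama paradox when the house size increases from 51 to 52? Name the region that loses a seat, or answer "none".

At 51 seats: Farrow 4, Dorne 15, Harke 15, Carrow 10, Arden 7.
At 52 seats: Farrow 4, Dorne 16, Harke 15, Carrow 10, Arden 7.
No region's allocation decreased.

none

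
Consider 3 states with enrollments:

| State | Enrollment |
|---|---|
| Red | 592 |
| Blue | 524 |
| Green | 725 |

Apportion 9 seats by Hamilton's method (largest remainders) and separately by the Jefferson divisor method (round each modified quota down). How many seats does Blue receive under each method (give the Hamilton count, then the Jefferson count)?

3 and 2

Hamilton: Red 3, Blue 3, Green 3.
Jefferson: Red 3, Blue 2, Green 4.
Blue gets 3 under Hamilton and 2 under Jefferson.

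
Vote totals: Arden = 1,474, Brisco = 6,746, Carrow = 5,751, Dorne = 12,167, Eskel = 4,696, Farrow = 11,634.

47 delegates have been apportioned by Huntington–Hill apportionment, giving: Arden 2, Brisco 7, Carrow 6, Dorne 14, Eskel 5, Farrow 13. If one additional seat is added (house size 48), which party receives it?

Brisco

Priority for the next seat is population ÷ (√(s·(s+1))).
Priorities: Arden 601.758, Brisco 901.472, Carrow 887.399, Dorne 839.603, Eskel 857.368, Farrow 862.369.
Highest priority: Brisco.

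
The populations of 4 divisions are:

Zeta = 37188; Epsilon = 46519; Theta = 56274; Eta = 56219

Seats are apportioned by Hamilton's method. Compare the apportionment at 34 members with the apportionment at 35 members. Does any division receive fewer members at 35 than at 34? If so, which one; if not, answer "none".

At 34 seats: Zeta 6, Epsilon 8, Theta 10, Eta 10.
At 35 seats: Zeta 7, Epsilon 8, Theta 10, Eta 10.
No division's allocation decreased.

none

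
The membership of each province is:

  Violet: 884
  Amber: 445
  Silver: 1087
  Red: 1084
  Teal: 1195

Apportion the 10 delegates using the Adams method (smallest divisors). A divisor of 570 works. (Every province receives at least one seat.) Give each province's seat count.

Violet 2; Amber 1; Silver 2; Red 2; Teal 3

With modified divisor 570: modified quotas Violet 1.551, Amber 0.781, Silver 1.907, Red 1.902, Teal 2.096.
Rounding up: Violet 2, Amber 1, Silver 2, Red 2, Teal 3 (total 10).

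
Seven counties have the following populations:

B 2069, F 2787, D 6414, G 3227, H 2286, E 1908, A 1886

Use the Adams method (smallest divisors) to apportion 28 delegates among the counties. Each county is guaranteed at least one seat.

Standard divisor 20577/28 ≈ 734.893; standard quotas: B 2.815, F 3.792, D 8.728, G 4.391, H 3.111, E 2.596, A 2.566.
Rounding up gives 3, 4, 9, 5, 4, 3, 3 = 31 seats, so the divisor must be adjusted.
With modified divisor 900: modified quotas B 2.299, F 3.097, D 7.127, G 3.586, H 2.540, E 2.120, A 2.096.
Rounding up: B 3, F 4, D 8, G 4, H 3, E 3, A 3 (total 28).

B 3, F 4, D 8, G 4, H 3, E 3, A 3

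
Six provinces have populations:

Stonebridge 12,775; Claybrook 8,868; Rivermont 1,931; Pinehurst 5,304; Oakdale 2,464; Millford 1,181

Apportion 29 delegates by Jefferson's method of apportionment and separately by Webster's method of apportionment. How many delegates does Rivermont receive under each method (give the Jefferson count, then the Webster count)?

1 and 2

Jefferson: Stonebridge 12, Claybrook 8, Rivermont 1, Pinehurst 5, Oakdale 2, Millford 1.
Webster: Stonebridge 11, Claybrook 8, Rivermont 2, Pinehurst 5, Oakdale 2, Millford 1.
Rivermont gets 1 under Jefferson and 2 under Webster.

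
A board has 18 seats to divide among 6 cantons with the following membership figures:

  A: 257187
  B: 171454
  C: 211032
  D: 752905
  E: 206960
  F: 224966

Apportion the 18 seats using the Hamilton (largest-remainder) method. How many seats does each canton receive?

Total 1824504; standard divisor 1824504/18 ≈ 101361.333.
Standard quotas: A 2.5373, B 1.6915, C 2.0820, D 7.4279, E 2.0418, F 2.2194.
Lower quotas: A 2, B 1, C 2, D 7, E 2, F 2 (sum 16, leaving 2 seats).
Remainders in descending order: B 0.6915, A 0.5373, D 0.4279, F 0.2194, C 0.0820, E 0.0418.
Largest remainders: B, A receive the extra seats.

A 3, B 2, C 2, D 7, E 2, F 2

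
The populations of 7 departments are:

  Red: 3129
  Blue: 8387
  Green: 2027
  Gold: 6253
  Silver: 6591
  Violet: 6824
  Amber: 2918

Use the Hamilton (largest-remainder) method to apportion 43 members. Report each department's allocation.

Red: 4, Blue: 10, Green: 2, Gold: 7, Silver: 8, Violet: 8, Amber: 4

Total 36129; standard divisor 36129/43 ≈ 840.209.
Standard quotas: Red 3.7241, Blue 9.9820, Green 2.4125, Gold 7.4422, Silver 7.8445, Violet 8.1218, Amber 3.4729.
Lower quotas: Red 3, Blue 9, Green 2, Gold 7, Silver 7, Violet 8, Amber 3 (sum 39, leaving 4 seats).
Remainders in descending order: Blue 0.9820, Silver 0.8445, Red 0.7241, Amber 0.4729, Gold 0.4422, Green 0.4125, Violet 0.1218.
The surplus seats go to Blue, Silver, Red, Amber.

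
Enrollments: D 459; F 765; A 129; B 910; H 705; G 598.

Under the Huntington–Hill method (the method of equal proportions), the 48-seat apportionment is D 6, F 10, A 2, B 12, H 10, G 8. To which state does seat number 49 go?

F

Priority for the next seat is population ÷ (√(s·(s+1))).
Priorities: D 70.825, F 72.940, A 52.664, B 72.858, H 67.219, G 70.475.
Highest priority: F.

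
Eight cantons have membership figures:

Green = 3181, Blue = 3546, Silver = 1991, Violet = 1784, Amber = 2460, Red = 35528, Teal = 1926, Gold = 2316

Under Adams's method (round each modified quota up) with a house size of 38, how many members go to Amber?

2

Standard divisor 52732/38 ≈ 1387.684; standard quotas: Green 2.292, Blue 2.555, Silver 1.435, Violet 1.286, Amber 1.773, Red 25.602, Teal 1.388, Gold 1.669.
Rounding up gives 3, 3, 2, 2, 2, 26, 2, 2 = 42 seats, so the divisor must be adjusted.
With modified divisor 1607.59: modified quotas Green 1.979, Blue 2.206, Silver 1.238, Violet 1.110, Amber 1.530, Red 22.100, Teal 1.198, Gold 1.441.
Rounding up: Green 2, Blue 3, Silver 2, Violet 2, Amber 2, Red 23, Teal 2, Gold 2 (total 38).
Amber receives 2.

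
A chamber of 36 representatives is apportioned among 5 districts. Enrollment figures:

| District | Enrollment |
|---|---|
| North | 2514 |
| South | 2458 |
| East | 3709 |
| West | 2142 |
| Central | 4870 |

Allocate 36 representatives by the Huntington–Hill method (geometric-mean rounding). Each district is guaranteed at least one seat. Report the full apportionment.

With divisor 443: modified quotas North 5.675, South 5.549, East 8.372, West 4.835, Central 10.993.
Geometric-mean thresholds: North √(5·6)=5.477, South √(5·6)=5.477, East √(8·9)=8.485, West √(4·5)=4.472, Central √(10·11)=10.488.
Each quota rounded against its threshold gives North 6, South 6, East 8, West 5, Central 11 (total 36).

North 6, South 6, East 8, West 5, Central 11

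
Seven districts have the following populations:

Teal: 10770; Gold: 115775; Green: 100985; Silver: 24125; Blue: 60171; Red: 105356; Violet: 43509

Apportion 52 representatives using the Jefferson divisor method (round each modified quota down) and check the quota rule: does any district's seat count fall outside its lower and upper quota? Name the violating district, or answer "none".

none

Standard quotas: Teal 1.216, Gold 13.068, Green 11.399, Silver 2.723, Blue 6.792, Red 11.892, Violet 4.911.
Jefferson allocation: Teal 1, Gold 13, Green 12, Silver 2, Blue 7, Red 12, Violet 5.
Every allocation lies between the lower and upper quota.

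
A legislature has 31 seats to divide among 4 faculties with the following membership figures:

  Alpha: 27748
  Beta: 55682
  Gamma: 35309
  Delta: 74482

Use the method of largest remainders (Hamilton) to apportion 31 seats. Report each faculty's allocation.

Total 193221; standard divisor 193221/31 ≈ 6232.935.
Standard quotas: Alpha 4.4518, Beta 8.9335, Gamma 5.6649, Delta 11.9497.
Lower quotas: Alpha 4, Beta 8, Gamma 5, Delta 11 (sum 28, leaving 3 seats).
Remainders in descending order: Delta 0.9497, Beta 0.9335, Gamma 0.6649, Alpha 0.4518.
Largest remainders: Delta, Beta, Gamma receive the extra seats.

Alpha 4, Beta 9, Gamma 6, Delta 12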